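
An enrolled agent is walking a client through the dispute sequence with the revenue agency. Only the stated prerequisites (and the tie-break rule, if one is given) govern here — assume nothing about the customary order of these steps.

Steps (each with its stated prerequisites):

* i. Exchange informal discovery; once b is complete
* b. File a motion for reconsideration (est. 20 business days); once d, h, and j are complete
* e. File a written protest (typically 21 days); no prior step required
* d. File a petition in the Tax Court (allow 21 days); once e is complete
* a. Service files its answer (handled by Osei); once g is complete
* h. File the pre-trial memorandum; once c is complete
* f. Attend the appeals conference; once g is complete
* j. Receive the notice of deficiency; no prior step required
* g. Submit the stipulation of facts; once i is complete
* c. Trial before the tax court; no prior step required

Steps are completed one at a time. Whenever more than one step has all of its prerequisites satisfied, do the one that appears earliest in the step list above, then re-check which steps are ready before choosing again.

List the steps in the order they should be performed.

e, j and c have no prerequisites; e is listed earlier, so e is first.
d now also ready, so the ready set is {d, j, c}; d is listed earlier → d.
Ready: j and c. j is listed earlier → j.
c is the only step now ready → c.
h needed c, now all done → h.
b needed d, h and j, now all done → b.
Next only i has its prerequisites met → i.
That leaves g as the only ready step → g.
a and f are both available; a is listed earlier → a.
f is the only step now ready → f.

e d j c h b i g a f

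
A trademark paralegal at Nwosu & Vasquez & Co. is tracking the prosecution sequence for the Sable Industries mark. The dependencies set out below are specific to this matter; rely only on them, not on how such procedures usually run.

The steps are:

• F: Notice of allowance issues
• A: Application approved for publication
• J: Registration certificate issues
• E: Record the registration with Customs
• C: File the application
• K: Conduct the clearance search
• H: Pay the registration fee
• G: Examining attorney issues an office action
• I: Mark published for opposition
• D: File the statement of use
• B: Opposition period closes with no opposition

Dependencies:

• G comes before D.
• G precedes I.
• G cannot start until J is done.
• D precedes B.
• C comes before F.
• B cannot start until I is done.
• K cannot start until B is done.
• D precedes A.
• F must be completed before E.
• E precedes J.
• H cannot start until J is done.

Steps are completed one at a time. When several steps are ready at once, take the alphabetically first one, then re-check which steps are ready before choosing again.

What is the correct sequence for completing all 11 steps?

C is the only step with nothing outstanding, so it goes first.
Next only F has its prerequisites met → F.
Next only E has its prerequisites met → E.
J needed E, now all done → J.
G and H are both available; G has the earlier label → G.
Ready: D, H and I. D has the earlier label → D.
Now A, H and I have their prerequisites met. A has the earlier label, so A next.
H and I are both available; H has the earlier label → H.
That leaves I as the only ready step → I.
B needed D and I, now all done → B.
Next only K has its prerequisites met → K.

C, F, E, J, G, D, A, H, I, B, K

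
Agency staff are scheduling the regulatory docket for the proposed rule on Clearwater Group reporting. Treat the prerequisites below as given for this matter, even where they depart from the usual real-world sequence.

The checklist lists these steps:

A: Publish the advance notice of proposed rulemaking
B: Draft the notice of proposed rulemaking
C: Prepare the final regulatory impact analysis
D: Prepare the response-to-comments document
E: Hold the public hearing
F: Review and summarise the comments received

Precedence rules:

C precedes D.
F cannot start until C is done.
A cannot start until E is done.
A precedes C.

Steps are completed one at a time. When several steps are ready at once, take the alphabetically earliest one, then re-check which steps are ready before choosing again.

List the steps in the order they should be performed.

Nothing is required for B and E. B has the earlier label → B first.
Next only E has its prerequisites met → E.
That leaves A as the only ready step → A.
C is the only step now ready → C.
Now D and F have their prerequisites met. D has the earlier label, so D next.
F needed C, now all done → F.

B → E → A → C → D → F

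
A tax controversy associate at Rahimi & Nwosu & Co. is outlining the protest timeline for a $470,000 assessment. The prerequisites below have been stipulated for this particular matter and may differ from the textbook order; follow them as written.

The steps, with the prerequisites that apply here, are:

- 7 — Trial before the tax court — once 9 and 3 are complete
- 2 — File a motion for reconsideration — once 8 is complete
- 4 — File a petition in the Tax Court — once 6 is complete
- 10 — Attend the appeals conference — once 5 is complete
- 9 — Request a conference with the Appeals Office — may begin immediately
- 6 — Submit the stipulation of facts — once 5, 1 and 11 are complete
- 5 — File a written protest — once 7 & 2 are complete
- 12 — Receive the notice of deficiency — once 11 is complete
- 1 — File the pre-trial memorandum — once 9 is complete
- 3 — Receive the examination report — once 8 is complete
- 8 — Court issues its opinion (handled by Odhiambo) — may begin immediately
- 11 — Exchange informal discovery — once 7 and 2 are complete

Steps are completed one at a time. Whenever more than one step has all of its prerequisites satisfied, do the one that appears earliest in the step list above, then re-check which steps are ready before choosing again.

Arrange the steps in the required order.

9, 1, 8, 2, 3, 7, 5, 10, 11, 6, 4, 12

9 and 8 have no prerequisites; 9 is listed earlier, so 9 is first.
1 and 8 are both available; 1 is listed earlier → 1.
8 is the only step now ready → 8.
Ready: 2 and 3. 2 is listed earlier → 2.
Next only 3 has its prerequisites met → 3.
Next only 7 has its prerequisites met → 7.
Ready: 5 and 11. 5 is listed earlier → 5.
10 now also ready, so the ready set is {10, 11}; 10 is listed earlier → 10.
11 needed 7 and 2, now all done → 11.
Now 6 and 12 have their prerequisites met. 6 is listed earlier, so 6 next.
Now 4 and 12 have their prerequisites met. 4 is listed earlier, so 4 next.
Next only 12 has its prerequisites met → 12.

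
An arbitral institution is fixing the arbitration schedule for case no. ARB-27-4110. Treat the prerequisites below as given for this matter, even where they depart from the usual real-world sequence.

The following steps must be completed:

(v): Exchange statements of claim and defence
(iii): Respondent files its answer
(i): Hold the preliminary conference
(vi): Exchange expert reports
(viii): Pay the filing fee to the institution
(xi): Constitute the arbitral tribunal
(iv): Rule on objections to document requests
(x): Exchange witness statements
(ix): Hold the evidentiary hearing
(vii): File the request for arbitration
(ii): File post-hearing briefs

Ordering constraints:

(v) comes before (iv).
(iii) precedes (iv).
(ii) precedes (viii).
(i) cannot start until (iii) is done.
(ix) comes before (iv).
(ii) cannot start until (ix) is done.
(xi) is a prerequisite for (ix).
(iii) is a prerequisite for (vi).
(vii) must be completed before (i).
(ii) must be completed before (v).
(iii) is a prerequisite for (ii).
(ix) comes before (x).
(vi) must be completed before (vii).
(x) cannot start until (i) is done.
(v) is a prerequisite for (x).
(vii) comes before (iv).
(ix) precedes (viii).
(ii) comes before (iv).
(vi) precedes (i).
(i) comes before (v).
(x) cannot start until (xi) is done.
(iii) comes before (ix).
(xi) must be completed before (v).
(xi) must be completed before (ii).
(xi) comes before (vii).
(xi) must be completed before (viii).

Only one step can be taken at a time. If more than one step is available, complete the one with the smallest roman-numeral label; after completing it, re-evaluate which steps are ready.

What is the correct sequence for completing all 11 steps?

(iii) (vi) (xi) (vii) (i) (ix) (ii) (v) (iv) (viii) (x)

(iii) and (xi) have no prerequisites; (iii) has the earlier label, so (iii) is first.
(vi) now also ready, so the ready set is {(vi), (xi)}; (vi) has the earlier label → (vi).
(xi) is the only step now ready → (xi).
Now (vii) and (ix) have their prerequisites met. (vii) has the earlier label, so (vii) next.
(i) now also ready, so the ready set is {(i), (ix)}; (i) has the earlier label → (i).
(ix) needed (iii) and (xi), now all done → (ix).
That leaves (ii) as the only ready step → (ii).
Ready: (v) and (viii). (v) has the earlier label → (v).
(iv) and (x) now also ready, so the ready set is {(iv), (viii), (x)}; (iv) has the earlier label → (iv).
(viii) and (x) are both available; (viii) has the earlier label → (viii).
That leaves (x) as the only ready step → (x).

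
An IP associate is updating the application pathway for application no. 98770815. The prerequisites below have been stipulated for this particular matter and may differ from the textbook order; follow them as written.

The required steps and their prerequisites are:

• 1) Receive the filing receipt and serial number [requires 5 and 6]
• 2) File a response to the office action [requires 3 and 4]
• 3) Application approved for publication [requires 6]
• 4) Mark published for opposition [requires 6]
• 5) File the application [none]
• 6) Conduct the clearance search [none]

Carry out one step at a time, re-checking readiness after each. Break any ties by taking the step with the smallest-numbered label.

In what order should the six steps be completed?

5 6 1 3 4 2

Nothing is required for 5 and 6. 5 has the earlier label → 5 first.
6 is the only step now ready → 6.
Ready: 1, 3 and 4. 1 has the earlier label → 1.
Ready: 3 and 4. 3 has the earlier label → 3.
4 is the only step now ready → 4.
Next only 2 has its prerequisites met → 2.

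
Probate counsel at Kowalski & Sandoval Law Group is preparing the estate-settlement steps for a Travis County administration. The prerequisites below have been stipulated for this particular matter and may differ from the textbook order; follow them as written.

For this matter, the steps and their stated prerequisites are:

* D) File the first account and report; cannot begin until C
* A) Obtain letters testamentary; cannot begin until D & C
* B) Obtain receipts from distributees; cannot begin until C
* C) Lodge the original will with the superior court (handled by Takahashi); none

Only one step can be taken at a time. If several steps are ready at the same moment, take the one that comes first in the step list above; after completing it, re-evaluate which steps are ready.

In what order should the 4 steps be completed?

C is the only step with nothing outstanding, so it goes first.
Now D and B have their prerequisites met. D is listed earlier, so D next.
A now also ready, so the ready set is {A, B}; A is listed earlier → A.
B needed C, now all done → B.

C D A B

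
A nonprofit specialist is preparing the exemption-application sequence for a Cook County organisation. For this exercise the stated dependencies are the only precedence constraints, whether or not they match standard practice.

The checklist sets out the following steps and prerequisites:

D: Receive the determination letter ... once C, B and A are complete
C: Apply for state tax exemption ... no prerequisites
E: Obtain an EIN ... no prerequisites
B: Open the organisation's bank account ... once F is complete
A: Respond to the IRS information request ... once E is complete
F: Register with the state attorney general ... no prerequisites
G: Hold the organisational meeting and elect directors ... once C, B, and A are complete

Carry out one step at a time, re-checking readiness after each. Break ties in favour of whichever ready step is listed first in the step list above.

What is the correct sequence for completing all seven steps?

C, E, A, F, B, D, G

Nothing is required for C, E and F. C is listed earlier → C first.
Ready: E and F. E is listed earlier → E.
Now A and F have their prerequisites met. A is listed earlier, so A next.
That leaves F as the only ready step → F.
That leaves B as the only ready step → B.
D and G are both available; D is listed earlier → D.
That leaves G as the only ready step → G.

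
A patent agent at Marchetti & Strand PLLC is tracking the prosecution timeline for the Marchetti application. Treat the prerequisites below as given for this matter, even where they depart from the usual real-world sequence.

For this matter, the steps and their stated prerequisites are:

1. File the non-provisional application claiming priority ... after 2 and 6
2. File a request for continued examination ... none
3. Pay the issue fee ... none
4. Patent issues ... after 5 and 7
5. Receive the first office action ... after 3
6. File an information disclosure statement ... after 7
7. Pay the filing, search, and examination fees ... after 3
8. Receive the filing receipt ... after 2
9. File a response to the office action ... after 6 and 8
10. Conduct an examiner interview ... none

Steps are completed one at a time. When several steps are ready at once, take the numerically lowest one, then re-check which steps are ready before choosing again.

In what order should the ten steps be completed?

2 → 3 → 5 → 7 → 4 → 6 → 1 → 8 → 9 → 10

2, 3 and 10 have no prerequisites; 2 has the earlier label, so 2 is first.
8 now also ready, so the ready set is {3, 8, 10}; 3 has the earlier label → 3.
5 and 7 now also ready, so the ready set is {5, 7, 8, 10}; 5 has the earlier label → 5.
Now 7, 8 and 10 have their prerequisites met. 7 has the earlier label, so 7 next.
4 and 6 now also ready, so the ready set is {4, 6, 8, 10}; 4 has the earlier label → 4.
Ready: 6, 8 and 10. 6 has the earlier label → 6.
1, 8 and 10 are all available; 1 has the earlier label → 1.
Now 8 and 10 have their prerequisites met. 8 has the earlier label, so 8 next.
Now 9 and 10 have their prerequisites met. 9 has the earlier label, so 9 next.
Next only 10 has its prerequisites met → 10.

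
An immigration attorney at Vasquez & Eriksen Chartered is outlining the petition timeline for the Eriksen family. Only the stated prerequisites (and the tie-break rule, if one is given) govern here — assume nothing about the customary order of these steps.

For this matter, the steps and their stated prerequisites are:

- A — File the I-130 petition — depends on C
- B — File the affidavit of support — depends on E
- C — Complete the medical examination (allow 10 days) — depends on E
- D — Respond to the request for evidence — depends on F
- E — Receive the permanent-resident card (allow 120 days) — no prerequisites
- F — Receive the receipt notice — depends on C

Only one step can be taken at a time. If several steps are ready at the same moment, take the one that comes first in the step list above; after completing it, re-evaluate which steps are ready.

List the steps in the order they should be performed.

E B C A F D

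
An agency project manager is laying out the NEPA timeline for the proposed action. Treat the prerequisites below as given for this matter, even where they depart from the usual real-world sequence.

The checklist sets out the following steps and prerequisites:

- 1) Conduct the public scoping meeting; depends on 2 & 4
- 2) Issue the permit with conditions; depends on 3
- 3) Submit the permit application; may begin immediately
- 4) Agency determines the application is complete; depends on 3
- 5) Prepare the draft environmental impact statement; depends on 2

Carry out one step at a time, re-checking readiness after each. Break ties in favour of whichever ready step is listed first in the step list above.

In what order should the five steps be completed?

3, 2, 4, 1, 5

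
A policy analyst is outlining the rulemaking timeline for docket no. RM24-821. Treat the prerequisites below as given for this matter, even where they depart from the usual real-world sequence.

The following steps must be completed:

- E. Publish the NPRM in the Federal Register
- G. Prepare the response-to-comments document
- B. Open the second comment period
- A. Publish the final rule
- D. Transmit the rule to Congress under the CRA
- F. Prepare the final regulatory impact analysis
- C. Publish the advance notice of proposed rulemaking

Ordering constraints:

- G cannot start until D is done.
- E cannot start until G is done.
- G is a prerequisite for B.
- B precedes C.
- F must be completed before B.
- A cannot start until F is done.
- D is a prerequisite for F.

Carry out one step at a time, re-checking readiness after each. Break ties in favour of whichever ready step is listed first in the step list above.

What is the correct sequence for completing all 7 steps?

D has no prerequisites → D first.
Now G and F have their prerequisites met. G is listed earlier, so G next.
E now also ready, so the ready set is {E, F}; E is listed earlier → E.
That leaves F as the only ready step → F.
Now B and A have their prerequisites met. B is listed earlier, so B next.
C now also ready, so the ready set is {A, C}; A is listed earlier → A.
C needed B, now all done → C.

D G E F B A C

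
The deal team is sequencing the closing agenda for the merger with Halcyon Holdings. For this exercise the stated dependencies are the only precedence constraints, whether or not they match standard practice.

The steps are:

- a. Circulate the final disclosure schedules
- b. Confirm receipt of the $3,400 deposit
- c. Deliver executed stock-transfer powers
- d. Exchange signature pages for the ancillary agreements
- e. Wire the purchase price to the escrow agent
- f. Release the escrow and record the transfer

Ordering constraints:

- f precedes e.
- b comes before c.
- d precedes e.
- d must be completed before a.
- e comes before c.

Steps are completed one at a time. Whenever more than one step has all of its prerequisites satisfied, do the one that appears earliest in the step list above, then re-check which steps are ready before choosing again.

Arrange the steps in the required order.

b, d, a, f, e, c

b, d and f have no prerequisites; b is listed earlier, so b is first.
d and f are both available; d is listed earlier → d.
Ready: a and f. a is listed earlier → a.
Next only f has its prerequisites met → f.
Next only e has its prerequisites met → e.
c needed b and e, now all done → c.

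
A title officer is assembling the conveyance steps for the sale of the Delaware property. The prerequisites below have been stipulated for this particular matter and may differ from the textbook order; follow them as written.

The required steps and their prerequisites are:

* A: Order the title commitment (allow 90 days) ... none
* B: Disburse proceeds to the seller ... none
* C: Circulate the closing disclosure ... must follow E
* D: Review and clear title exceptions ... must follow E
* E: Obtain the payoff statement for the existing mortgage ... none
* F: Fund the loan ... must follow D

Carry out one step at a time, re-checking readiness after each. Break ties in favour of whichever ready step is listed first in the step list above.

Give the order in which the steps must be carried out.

Nothing is required for A, B and E. A is listed earlier → A first.
Now B and E have their prerequisites met. B is listed earlier, so B next.
Next only E has its prerequisites met → E.
C and D are both available; C is listed earlier → C.
D needed E, now all done → D.
F needed D, now all done → F.

A, B, E, C, D, F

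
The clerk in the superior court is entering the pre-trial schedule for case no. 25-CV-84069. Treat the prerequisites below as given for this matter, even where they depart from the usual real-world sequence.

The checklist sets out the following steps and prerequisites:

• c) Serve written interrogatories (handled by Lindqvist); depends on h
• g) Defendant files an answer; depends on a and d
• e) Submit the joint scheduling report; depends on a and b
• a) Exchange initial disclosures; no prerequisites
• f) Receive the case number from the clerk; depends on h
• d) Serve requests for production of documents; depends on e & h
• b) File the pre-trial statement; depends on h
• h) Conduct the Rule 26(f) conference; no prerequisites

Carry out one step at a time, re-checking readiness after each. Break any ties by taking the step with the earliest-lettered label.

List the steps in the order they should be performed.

a, h, b, c, e, d, f, g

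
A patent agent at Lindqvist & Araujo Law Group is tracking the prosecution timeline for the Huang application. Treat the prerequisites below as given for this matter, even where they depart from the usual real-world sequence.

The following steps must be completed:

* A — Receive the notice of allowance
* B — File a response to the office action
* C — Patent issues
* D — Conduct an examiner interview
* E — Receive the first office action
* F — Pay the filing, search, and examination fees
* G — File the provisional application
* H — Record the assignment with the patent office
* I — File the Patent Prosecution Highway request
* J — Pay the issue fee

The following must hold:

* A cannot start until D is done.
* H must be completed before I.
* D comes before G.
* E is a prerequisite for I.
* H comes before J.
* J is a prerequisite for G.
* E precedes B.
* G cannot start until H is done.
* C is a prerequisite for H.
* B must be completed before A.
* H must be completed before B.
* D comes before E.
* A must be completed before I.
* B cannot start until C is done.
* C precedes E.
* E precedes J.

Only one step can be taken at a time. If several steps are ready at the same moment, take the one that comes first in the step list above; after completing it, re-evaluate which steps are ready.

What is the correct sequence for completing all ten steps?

C → D → E → F → H → B → A → I → J → G

Nothing is required for C, D and F. C is listed earlier → C first.
H now also ready, so the ready set is {D, F, H}; D is listed earlier → D.
E now also ready, so the ready set is {E, F, H}; E is listed earlier → E.
Ready: F and H. F is listed earlier → F.
H is the only step now ready → H.
B and J are both available; B is listed earlier → B.
Ready: A and J. A is listed earlier → A.
I and J are both available; I is listed earlier → I.
That leaves J as the only ready step → J.
That leaves G as the only ready step → G.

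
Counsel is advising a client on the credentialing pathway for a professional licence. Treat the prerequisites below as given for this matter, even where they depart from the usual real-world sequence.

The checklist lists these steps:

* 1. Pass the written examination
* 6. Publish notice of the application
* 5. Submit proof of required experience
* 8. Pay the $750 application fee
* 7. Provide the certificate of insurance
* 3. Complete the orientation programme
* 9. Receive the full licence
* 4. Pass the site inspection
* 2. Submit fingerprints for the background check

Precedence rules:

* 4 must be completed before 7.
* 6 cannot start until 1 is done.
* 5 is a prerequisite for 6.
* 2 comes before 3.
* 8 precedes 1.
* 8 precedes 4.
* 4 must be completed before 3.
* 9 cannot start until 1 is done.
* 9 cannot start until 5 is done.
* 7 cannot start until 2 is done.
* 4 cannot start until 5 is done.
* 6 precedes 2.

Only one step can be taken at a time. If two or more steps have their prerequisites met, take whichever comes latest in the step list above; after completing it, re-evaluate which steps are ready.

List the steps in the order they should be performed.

8 5 4 1 9 6 2 3 7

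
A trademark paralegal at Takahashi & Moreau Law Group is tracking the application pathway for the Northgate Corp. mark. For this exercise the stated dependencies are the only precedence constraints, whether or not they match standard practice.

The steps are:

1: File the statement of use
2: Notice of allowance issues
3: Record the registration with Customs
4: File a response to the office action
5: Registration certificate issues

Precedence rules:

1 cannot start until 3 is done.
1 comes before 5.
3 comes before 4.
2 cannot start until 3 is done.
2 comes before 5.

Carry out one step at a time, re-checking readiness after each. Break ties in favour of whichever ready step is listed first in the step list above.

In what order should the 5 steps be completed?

3 1 2 4 5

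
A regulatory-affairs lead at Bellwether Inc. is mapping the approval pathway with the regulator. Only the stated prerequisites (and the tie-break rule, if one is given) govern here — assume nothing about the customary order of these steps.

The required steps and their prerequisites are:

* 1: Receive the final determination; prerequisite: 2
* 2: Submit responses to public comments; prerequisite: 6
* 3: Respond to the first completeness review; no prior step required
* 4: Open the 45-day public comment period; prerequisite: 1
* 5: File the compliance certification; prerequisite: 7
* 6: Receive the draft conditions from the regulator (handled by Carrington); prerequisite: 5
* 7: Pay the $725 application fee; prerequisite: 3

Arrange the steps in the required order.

3 → 7 → 5 → 6 → 2 → 1 → 4

Only 3 has no prerequisites, so it is first.
7 needed 3, now all done → 7.
5 needed 7, now all done → 5.
6 needed 5, now all done → 6.
2 is the only step now ready → 2.
1 needed 2, now all done → 1.
4 needed 1, now all done → 4.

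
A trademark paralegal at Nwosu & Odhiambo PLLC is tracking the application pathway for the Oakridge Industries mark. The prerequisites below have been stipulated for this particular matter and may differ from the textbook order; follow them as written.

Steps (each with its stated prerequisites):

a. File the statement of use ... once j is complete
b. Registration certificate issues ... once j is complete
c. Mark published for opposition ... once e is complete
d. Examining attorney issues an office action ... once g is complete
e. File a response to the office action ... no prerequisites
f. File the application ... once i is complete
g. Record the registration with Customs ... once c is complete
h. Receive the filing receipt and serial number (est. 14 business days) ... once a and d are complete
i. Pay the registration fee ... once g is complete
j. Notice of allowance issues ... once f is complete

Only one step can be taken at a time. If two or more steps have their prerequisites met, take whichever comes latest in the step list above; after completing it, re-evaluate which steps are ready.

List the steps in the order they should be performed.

e, c, g, i, f, j, d, b, a, h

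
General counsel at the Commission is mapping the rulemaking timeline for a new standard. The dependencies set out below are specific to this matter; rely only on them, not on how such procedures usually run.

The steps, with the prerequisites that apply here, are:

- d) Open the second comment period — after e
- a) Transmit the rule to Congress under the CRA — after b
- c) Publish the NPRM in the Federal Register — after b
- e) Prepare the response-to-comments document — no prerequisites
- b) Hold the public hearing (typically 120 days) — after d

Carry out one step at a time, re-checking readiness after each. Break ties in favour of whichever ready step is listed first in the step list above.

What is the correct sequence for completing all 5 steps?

e has no prerequisites → e first.
d needed e, now all done → d.
b is the only step now ready → b.
Now a and c have their prerequisites met. a is listed earlier, so a next.
c is the only step now ready → c.

e → d → b → a → c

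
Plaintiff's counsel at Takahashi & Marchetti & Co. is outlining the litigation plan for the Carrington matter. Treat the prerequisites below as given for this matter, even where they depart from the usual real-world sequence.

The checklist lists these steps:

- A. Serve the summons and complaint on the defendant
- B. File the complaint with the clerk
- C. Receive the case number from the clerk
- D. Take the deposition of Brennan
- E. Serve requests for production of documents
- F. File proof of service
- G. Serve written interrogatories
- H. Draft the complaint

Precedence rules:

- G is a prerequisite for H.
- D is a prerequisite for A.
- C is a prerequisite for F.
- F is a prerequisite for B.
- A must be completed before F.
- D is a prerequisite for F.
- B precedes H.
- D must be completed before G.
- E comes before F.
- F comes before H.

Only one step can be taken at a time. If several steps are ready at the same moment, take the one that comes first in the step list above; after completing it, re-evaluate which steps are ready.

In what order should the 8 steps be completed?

Nothing is required for C, D and E. C is listed earlier → C first.
D and E are both available; D is listed earlier → D.
A and G now also ready, so the ready set is {A, E, G}; A is listed earlier → A.
Now E and G have their prerequisites met. E is listed earlier, so E next.
Ready: F and G. F is listed earlier → F.
B now also ready, so the ready set is {B, G}; B is listed earlier → B.
G needed D, now all done → G.
That leaves H as the only ready step → H.

C → D → A → E → F → B → G → H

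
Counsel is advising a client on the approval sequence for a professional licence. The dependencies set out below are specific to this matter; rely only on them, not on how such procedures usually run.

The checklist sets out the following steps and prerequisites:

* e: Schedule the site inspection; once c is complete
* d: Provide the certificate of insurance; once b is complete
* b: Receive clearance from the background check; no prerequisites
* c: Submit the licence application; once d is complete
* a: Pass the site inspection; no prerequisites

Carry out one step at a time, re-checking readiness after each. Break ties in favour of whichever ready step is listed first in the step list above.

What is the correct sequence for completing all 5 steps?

b → d → c → e → a

b and a have no prerequisites; b is listed earlier, so b is first.
d and a are both available; d is listed earlier → d.
c now also ready, so the ready set is {c, a}; c is listed earlier → c.
e and a are both available; e is listed earlier → e.
That leaves a as the only ready step → a.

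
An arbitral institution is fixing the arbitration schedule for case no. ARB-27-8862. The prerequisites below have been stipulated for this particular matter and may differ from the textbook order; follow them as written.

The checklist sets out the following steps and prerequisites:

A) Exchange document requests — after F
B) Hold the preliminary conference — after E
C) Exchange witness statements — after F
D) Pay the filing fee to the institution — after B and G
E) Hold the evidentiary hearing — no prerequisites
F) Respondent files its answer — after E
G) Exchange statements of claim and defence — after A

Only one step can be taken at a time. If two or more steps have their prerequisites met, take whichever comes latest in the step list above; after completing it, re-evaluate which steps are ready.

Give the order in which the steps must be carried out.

E → F → C → B → A → G → D

Only E has no prerequisites, so it is first.
F and B are both available; F is listed later → F.
C and A now also ready, so the ready set is {C, B, A}; C is listed later → C.
B and A are both available; B is listed later → B.
A needed F, now all done → A.
Next only G has its prerequisites met → G.
D is the only step now ready → D.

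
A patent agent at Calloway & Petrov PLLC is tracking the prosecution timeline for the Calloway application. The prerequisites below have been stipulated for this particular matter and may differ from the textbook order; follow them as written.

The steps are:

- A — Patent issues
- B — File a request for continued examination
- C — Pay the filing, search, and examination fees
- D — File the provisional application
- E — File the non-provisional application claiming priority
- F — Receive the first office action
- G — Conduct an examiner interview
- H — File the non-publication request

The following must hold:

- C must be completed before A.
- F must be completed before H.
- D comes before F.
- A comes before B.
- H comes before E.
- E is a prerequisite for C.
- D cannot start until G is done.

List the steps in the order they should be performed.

Only G has no prerequisites, so it is first.
D is the only step now ready → D.
F needed D, now all done → F.
H needed F, now all done → H.
That leaves E as the only ready step → E.
C is the only step now ready → C.
That leaves A as the only ready step → A.
That leaves B as the only ready step → B.

G, D, F, H, E, C, A, B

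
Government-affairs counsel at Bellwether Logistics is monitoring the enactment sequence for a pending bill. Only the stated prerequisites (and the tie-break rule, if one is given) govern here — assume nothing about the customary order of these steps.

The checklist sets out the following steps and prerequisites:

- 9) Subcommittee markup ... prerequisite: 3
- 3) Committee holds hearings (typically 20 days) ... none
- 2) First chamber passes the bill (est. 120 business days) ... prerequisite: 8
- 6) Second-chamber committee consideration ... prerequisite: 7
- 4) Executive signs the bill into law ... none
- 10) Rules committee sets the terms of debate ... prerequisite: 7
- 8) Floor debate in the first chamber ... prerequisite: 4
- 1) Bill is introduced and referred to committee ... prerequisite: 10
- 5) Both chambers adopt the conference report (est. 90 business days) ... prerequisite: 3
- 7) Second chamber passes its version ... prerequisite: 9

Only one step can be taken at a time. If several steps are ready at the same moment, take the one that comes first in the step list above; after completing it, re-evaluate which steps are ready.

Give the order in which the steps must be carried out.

3 and 4 have no prerequisites; 3 is listed earlier, so 3 is first.
9, 4 and 5 are all available; 9 is listed earlier → 9.
4, 5 and 7 are all available; 4 is listed earlier → 4.
8 now also ready, so the ready set is {8, 5, 7}; 8 is listed earlier → 8.
2 now also ready, so the ready set is {2, 5, 7}; 2 is listed earlier → 2.
Now 5 and 7 have their prerequisites met. 5 is listed earlier, so 5 next.
7 needed 9, now all done → 7.
6 and 10 are both available; 6 is listed earlier → 6.
That leaves 10 as the only ready step → 10.
1 is the only step now ready → 1.

3, 9, 4, 8, 2, 5, 7, 6, 10, 1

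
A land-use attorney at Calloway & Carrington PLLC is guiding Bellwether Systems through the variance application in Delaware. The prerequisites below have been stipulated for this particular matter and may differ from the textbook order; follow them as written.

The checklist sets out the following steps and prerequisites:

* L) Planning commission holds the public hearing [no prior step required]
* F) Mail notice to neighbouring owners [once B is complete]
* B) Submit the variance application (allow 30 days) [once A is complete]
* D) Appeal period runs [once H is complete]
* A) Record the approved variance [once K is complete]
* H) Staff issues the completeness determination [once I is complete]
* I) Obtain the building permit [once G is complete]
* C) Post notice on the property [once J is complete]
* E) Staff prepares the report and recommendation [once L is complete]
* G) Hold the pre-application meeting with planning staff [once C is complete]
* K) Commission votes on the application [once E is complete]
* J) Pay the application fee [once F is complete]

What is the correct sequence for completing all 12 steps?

L E K A B F J C G I H D

L has no prerequisites → L first.
Next only E has its prerequisites met → E.
That leaves K as the only ready step → K.
A needed K, now all done → A.
B needed A, now all done → B.
F needed B, now all done → F.
Next only J has its prerequisites met → J.
C needed J, now all done → C.
Next only G has its prerequisites met → G.
I needed G, now all done → I.
H is the only step now ready → H.
D is the only step now ready → D.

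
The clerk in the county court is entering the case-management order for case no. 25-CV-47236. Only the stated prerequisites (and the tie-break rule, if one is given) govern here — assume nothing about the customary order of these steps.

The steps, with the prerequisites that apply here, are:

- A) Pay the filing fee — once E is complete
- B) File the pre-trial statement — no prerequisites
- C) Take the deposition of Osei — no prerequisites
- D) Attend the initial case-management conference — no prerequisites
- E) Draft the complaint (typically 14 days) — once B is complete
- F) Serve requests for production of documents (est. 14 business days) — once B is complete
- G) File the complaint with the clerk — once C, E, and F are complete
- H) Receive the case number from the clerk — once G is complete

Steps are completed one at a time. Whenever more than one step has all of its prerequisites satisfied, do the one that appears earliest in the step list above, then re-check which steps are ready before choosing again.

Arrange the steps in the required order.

Nothing is required for B, C and D. B is listed earlier → B first.
Ready: C, D, E and F. C is listed earlier → C.
Now D, E and F have their prerequisites met. D is listed earlier, so D next.
Ready: E and F. E is listed earlier → E.
A now also ready, so the ready set is {A, F}; A is listed earlier → A.
F needed B, now all done → F.
G needed C, E and F, now all done → G.
H needed G, now all done → H.

B, C, D, E, A, F, G, H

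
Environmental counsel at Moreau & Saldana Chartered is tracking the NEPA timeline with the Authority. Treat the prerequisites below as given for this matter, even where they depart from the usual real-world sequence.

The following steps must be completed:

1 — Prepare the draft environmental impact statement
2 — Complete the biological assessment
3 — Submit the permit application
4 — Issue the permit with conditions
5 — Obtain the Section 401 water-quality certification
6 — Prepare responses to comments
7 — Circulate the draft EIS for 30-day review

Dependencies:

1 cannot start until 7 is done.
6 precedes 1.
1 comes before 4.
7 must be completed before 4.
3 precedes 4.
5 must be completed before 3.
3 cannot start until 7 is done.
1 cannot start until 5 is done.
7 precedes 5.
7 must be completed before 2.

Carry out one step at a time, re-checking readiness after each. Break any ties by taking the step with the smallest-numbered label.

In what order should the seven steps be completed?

6, 7, 2, 5, 1, 3, 4

6 and 7 have no prerequisites; 6 has the earlier label, so 6 is first.
Next only 7 has its prerequisites met → 7.
Ready: 2 and 5. 2 has the earlier label → 2.
Next only 5 has its prerequisites met → 5.
Ready: 1 and 3. 1 has the earlier label → 1.
3 is the only step now ready → 3.
4 needed 1, 3 and 7, now all done → 4.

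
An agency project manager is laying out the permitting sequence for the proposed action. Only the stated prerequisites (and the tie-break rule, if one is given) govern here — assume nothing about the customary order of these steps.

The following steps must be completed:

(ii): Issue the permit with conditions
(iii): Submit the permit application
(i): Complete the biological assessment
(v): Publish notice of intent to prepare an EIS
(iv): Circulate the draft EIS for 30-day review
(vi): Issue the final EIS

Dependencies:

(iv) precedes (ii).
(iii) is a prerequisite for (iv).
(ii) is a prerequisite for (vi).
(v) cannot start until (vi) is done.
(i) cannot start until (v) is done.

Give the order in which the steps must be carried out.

(iii) (iv) (ii) (vi) (v) (i)

Only (iii) has no prerequisites, so it is first.
That leaves (iv) as the only ready step → (iv).
(ii) is the only step now ready → (ii).
(vi) needed (ii), now all done → (vi).
That leaves (v) as the only ready step → (v).
(i) is the only step now ready → (i).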